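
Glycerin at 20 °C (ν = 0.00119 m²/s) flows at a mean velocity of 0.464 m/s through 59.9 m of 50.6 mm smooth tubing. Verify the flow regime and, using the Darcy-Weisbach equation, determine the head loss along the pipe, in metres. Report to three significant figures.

Re = VD/ν = 0.464·0.05060/0.00119 = 19.7 → laminar (Re < 2300)
f = 64/Re = 3.244
h_f = f(L/D)V²/(2g) = 3.244·(59.9/0.05060)·0.464²/(2·9.81) = 42.14 m

h_f ≈ 42.1 m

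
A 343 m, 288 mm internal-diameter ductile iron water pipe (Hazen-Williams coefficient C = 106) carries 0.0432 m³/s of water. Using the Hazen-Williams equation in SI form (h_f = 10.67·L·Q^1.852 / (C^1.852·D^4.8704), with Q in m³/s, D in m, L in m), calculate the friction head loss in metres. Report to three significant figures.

h_f = 10.67·343·0.0432^1.852 / (106^1.852·0.288^4.8704) = 0.8289 m

h_f ≈ 0.829 m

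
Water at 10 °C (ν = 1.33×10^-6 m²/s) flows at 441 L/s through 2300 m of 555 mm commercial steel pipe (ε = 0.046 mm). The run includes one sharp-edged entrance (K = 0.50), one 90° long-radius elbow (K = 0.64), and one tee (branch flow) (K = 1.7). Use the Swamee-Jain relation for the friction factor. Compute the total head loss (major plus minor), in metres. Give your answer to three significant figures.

V = 4Q/(πD²) = 1.823 m/s; V²/2g = 0.1694 m
Re = 7.61×10^5, ε/D = 8.29×10^-5 → f = 0.01360 (Swamee-Jain)
Major: h_f = f(L/D)·V²/2g = 0.01360·4144·0.1694 = 9.547 m
Minor: ΣK = 2.84; h_m = ΣK·V²/2g = 0.4810 m
Total H_L = 9.547 + 0.4810 = 10.03 m

H_L ≈ 10.0 m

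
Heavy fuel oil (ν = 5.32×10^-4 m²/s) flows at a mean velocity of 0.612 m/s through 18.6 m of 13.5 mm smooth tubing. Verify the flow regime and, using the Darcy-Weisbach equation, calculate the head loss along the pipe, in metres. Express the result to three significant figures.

h_f ≈ 108 m

Re = VD/ν = 0.612·0.01350/5.32×10^-4 = 15.5 → laminar (Re < 2300)
f = 64/Re = 4.121
h_f = f(L/D)V²/(2g) = 4.121·(18.6/0.01350)·0.612²/(2·9.81) = 108.4 m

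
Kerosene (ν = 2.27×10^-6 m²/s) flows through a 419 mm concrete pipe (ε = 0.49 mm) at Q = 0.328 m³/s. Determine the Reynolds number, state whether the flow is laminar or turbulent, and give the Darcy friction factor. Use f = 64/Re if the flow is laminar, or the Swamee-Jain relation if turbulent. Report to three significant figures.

Re ≈ 4.39×10^5; turbulent; f ≈ 0.0211

V = 4Q/(πD²) = 2.379 m/s
Re = VD/ν = 2.379·0.419/2.27×10^-6 = 4.39×10^5
Re > 4000 → turbulent; ε/D = 0.00117
Swamee-Jain: f = 0.02114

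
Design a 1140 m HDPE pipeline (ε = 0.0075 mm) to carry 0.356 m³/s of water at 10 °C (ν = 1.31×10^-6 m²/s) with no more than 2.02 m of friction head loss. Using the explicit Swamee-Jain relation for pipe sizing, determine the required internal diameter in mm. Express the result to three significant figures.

D ≈ 606 mm

Swamee-Jain (Type III): D = 0.66·[ε^1.25·(LQ²/(gh_f))^4.75 + ν·Q^9.4·(L/(gh_f))^5.2]^0.04
LQ²/(gh_f) = 7.291; L/(gh_f) = 57.53
Term 1 = ε^1.25·(…)^4.75 = 0.00492; Term 2 = ν·Q^9.4·(…)^5.2 = 0.113
D = 0.66·(0.00492 + 0.113)^0.04 = 0.6059 m = 606 mm
Check: V = 1.23 m/s, Re = 5.71×10^5, f = 0.01300, h_f = 1.90 m ≈ 2.02 m ✓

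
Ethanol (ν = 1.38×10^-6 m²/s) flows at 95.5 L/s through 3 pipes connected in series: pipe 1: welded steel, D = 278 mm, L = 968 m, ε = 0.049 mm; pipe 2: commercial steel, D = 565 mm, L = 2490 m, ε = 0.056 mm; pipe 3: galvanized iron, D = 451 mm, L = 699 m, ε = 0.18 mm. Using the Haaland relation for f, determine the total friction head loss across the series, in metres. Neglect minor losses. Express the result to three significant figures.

Pipe 1: V = 1.573 m/s, Re = 3.17×10^5, ε/D = 1.76×10^-4, f = 0.01577, h_1 = f(L/D)V²/2g = 6.929 m
Pipe 2: V = 0.3809 m/s, Re = 1.56×10^5, ε/D = 9.91×10^-5, f = 0.01686, h_2 = f(L/D)V²/2g = 0.5495 m
Pipe 3: V = 0.5978 m/s, Re = 1.95×10^5, ε/D = 3.99×10^-4, f = 0.01813, h_3 = f(L/D)V²/2g = 0.5118 m
Series → Q common, losses add: H = Σh = 7.991 m

H ≈ 7.99 m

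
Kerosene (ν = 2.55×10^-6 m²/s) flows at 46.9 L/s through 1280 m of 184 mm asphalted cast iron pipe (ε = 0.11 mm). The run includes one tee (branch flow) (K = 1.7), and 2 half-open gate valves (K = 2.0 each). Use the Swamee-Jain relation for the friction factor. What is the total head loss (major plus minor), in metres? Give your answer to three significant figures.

H_L ≈ 23.3 m

V = 4Q/(πD²) = 1.764 m/s; V²/2g = 0.1586 m
Re = 1.27×10^5, ε/D = 5.98×10^-4 → f = 0.02027 (Swamee-Jain)
Major: h_f = f(L/D)·V²/2g = 0.02027·6957·0.1586 = 22.36 m
Minor: ΣK = 5.70; h_m = ΣK·V²/2g = 0.9038 m
Total H_L = 22.36 + 0.9038 = 23.26 m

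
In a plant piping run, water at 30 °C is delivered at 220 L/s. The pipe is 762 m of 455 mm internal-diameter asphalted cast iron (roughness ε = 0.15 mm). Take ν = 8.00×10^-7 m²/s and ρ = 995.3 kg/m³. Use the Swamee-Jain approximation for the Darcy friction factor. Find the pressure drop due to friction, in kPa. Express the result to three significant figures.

V = 4Q/(πD²) = 4·0.220/(π·0.455²) = 1.353 m/s
Re = VD/ν = 1.353·0.455/8.00×10^-7 = 7.70×10^5 → turbulent
ε/D = 0.15/455 = 3.30×10^-4
Swamee-Jain: f = 0.01620
h_f = f(L/D)V²/(2g) = 0.01620·(762/0.455)·1.353²/(2·9.81) = 2.532 m
Δp = ρg·h_f = 995.3·9.81·2.532 = 24.72 kPa

Δp ≈ 24.7 kPa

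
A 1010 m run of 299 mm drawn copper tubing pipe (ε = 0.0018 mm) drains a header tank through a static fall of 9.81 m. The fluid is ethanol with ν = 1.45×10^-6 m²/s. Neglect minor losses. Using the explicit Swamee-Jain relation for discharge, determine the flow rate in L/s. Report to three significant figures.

Swamee-Jain (Type II): Q = -0.965·√(gD⁵h_f/L)·ln[ε/(3.7D) + √(3.17ν²L/(gD³h_f))]
√(gD⁵h_f/L) = √(9.81·0.299⁵·9.81/1010) = 0.01509
ε/(3.7D) = 1.63×10^-6; √(3.17ν²L/(gD³h_f)) = 5.12×10^-5
Q = -0.965·0.01509·ln(5.278×10^-5) = 0.1434 m³/s
Check: V = 2.04 m/s, Re = 4.21×10^5, f = 0.01359, h_f = 9.76 m ≈ 9.81 m ✓

Q ≈ 143 L/s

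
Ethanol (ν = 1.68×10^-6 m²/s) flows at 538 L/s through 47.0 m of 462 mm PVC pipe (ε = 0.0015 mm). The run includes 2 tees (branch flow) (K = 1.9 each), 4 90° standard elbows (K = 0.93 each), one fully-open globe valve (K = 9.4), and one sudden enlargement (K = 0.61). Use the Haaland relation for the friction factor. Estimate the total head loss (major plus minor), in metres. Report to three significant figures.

H_L ≈ 9.84 m

V = 4Q/(πD²) = 3.209 m/s; V²/2g = 0.5249 m
Re = 8.83×10^5, ε/D = 3.25×10^-6 → f = 0.01188 (Haaland)
Major: h_f = f(L/D)·V²/2g = 0.01188·101.7·0.5249 = 0.6346 m
Minor: ΣK = 17.5; h_m = ΣK·V²/2g = 9.202 m
Total H_L = 0.6346 + 9.202 = 9.837 m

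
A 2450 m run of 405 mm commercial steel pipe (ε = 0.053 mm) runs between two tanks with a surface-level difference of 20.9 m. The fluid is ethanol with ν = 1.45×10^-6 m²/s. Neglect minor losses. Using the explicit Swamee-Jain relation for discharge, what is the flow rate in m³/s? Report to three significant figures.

Swamee-Jain (Type II): Q = -0.965·√(gD⁵h_f/L)·ln[ε/(3.7D) + √(3.17ν²L/(gD³h_f))]
√(gD⁵h_f/L) = √(9.81·0.405⁵·20.9/2450) = 0.03020
ε/(3.7D) = 3.54×10^-5; √(3.17ν²L/(gD³h_f)) = 3.46×10^-5
Q = -0.965·0.03020·ln(6.999×10^-5) = 0.2788 m³/s
Check: V = 2.16 m/s, Re = 6.04×10^5, f = 0.01454, h_f = 21.0 m ≈ 20.9 m ✓

Q ≈ 0.279 m³/s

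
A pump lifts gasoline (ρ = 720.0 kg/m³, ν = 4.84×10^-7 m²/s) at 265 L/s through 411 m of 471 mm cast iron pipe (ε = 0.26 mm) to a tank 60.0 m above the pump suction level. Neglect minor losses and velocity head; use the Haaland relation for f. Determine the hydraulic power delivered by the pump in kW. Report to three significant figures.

P_hyd ≈ 116 kW

V = 4Q/(πD²) = 1.521 m/s; Re = 1.48×10^6; ε/D = 5.52×10^-4; f = 0.01739
h_f = f(L/D)V²/2g = 1.789 m
Total head H = z + h_f = 60.0 + 1.789 = 61.79 m
P_hyd = ρgQH = 720.0·9.81·0.265·61.79 = 115.7 kW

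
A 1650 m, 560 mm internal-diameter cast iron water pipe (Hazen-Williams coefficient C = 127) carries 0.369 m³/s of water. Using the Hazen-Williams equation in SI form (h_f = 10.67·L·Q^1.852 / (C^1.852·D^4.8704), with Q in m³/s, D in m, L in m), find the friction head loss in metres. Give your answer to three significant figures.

h_f = 10.67·1650·0.369^1.852 / (127^1.852·0.560^4.8704) = 5.942 m

h_f ≈ 5.94 m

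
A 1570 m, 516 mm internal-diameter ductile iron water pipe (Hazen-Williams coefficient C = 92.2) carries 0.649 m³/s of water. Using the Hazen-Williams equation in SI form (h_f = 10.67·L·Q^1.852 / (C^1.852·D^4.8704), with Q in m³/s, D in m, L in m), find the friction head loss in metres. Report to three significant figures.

h_f = 10.67·1570·0.649^1.852 / (92.2^1.852·0.516^4.8704) = 43.37 m

h_f ≈ 43.4 m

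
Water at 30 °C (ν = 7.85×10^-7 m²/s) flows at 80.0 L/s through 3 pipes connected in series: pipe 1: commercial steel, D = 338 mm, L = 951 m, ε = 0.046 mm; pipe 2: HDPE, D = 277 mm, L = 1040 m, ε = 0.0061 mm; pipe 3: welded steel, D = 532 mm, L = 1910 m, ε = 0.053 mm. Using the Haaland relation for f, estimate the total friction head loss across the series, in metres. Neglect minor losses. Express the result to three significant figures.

H ≈ 6.63 m

Pipe 1: V = 0.8916 m/s, Re = 3.84×10^5, ε/D = 1.36×10^-4, f = 0.01508, h_1 = f(L/D)V²/2g = 1.719 m
Pipe 2: V = 1.328 m/s, Re = 4.68×10^5, ε/D = 2.20×10^-5, f = 0.01347, h_2 = f(L/D)V²/2g = 4.541 m
Pipe 3: V = 0.3599 m/s, Re = 2.44×10^5, ε/D = 9.96×10^-5, f = 0.01569, h_3 = f(L/D)V²/2g = 0.3720 m
Series → Q common, losses add: H = Σh = 6.633 m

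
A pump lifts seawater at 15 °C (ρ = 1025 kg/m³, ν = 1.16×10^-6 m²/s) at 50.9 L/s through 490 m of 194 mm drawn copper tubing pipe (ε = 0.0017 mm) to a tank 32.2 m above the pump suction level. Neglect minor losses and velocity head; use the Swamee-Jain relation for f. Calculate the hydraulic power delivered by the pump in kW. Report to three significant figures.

P_hyd ≈ 19.3 kW

V = 4Q/(πD²) = 1.722 m/s; Re = 2.88×10^5; ε/D = 8.76×10^-6; f = 0.01459
h_f = f(L/D)V²/2g = 5.568 m
Total head H = z + h_f = 32.2 + 5.568 = 37.77 m
P_hyd = ρgQH = 1025·9.81·0.0509·37.77 = 19.33 kW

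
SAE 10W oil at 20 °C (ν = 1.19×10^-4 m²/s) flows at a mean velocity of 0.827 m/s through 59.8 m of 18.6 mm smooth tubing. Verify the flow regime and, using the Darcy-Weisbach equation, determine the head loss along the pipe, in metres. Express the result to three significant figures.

Re = VD/ν = 0.827·0.01860/1.19×10^-4 = 129 → laminar (Re < 2300)
f = 64/Re = 0.4951
h_f = f(L/D)V²/(2g) = 0.4951·(59.8/0.01860)·0.827²/(2·9.81) = 55.49 m

h_f ≈ 55.5 m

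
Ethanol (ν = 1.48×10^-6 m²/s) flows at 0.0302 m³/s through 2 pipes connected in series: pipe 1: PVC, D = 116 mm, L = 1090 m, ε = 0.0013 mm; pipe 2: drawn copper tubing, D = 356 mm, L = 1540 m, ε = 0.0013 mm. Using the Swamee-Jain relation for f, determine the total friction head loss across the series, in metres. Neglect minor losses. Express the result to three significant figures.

Pipe 1: V = 2.858 m/s, Re = 2.24×10^5, ε/D = 1.12×10^-5, f = 0.01531, h_1 = f(L/D)V²/2g = 59.86 m
Pipe 2: V = 0.3034 m/s, Re = 7.30×10^4, ε/D = 3.65×10^-6, f = 0.01912, h_2 = f(L/D)V²/2g = 0.3880 m
Series → Q common, losses add: H = Σh = 60.25 m

H ≈ 60.2 m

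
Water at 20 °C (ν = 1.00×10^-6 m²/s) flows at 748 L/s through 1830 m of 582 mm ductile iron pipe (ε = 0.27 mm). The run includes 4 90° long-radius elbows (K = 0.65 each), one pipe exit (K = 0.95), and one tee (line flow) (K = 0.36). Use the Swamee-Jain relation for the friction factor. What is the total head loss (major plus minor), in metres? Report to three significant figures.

V = 4Q/(πD²) = 2.812 m/s; V²/2g = 0.4029 m
Re = 1.64×10^6, ε/D = 4.64×10^-4 → f = 0.01683 (Swamee-Jain)
Major: h_f = f(L/D)·V²/2g = 0.01683·3144·0.4029 = 21.33 m
Minor: ΣK = 3.91; h_m = ΣK·V²/2g = 1.575 m
Total H_L = 21.33 + 1.575 = 22.90 m

H_L ≈ 22.9 m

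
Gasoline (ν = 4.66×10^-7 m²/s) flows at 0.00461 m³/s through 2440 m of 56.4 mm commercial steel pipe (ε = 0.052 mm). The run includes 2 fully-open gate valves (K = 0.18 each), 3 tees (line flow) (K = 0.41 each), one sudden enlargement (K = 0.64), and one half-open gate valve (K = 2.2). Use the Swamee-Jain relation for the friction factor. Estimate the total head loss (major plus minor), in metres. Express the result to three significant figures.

H_L ≈ 156 m

V = 4Q/(πD²) = 1.845 m/s; V²/2g = 0.1735 m
Re = 2.23×10^5, ε/D = 9.22×10^-4 → f = 0.02074 (Swamee-Jain)
Major: h_f = f(L/D)·V²/2g = 0.02074·43262·0.1735 = 155.7 m
Minor: ΣK = 4.43; h_m = ΣK·V²/2g = 0.7688 m
Total H_L = 155.7 + 0.7688 = 156.5 m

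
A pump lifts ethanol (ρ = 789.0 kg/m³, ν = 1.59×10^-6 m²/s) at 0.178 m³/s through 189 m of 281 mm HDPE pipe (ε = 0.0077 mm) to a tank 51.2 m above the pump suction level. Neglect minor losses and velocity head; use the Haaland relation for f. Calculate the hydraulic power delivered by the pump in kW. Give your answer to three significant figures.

P_hyd ≈ 75.7 kW

V = 4Q/(πD²) = 2.870 m/s; Re = 5.07×10^5; ε/D = 2.74×10^-5; f = 0.01336
h_f = f(L/D)V²/2g = 3.773 m
Total head H = z + h_f = 51.2 + 3.773 = 54.97 m
P_hyd = ρgQH = 789.0·9.81·0.178·54.97 = 75.74 kW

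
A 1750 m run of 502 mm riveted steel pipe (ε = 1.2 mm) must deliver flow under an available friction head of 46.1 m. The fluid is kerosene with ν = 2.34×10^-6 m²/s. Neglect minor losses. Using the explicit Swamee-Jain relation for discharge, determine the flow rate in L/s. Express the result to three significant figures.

Q ≈ 640 L/s

Swamee-Jain (Type II): Q = -0.965·√(gD⁵h_f/L)·ln[ε/(3.7D) + √(3.17ν²L/(gD³h_f))]
√(gD⁵h_f/L) = √(9.81·0.502⁵·46.1/1750) = 0.09077
ε/(3.7D) = 6.46×10^-4; √(3.17ν²L/(gD³h_f)) = 2.30×10^-5
Q = -0.965·0.09077·ln(6.691×10^-4) = 0.6402 m³/s
Check: V = 3.23 m/s, Re = 6.94×10^5, f = 0.02490, h_f = 46.3 m ≈ 46.1 m ✓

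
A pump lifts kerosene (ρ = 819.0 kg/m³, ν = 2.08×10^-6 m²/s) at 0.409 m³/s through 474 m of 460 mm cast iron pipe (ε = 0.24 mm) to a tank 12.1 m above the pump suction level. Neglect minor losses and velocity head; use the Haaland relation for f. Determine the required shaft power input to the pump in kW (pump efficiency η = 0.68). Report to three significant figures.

V = 4Q/(πD²) = 2.461 m/s; Re = 5.44×10^5; ε/D = 5.22×10^-4; f = 0.01765
h_f = f(L/D)V²/2g = 5.615 m
Total head H = z + h_f = 12.1 + 5.615 = 17.72 m
P_hyd = ρgQH = 819.0·9.81·0.409·17.72 = 58.21 kW
P_shaft = P_hyd/η = 58.21/0.68 = 85.61 kW

P_shaft ≈ 85.6 kW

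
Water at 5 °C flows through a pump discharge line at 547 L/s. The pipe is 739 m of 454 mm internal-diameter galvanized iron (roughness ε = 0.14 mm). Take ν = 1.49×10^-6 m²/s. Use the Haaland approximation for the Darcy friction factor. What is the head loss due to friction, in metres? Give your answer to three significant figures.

h_f ≈ 14.8 m

V = 4Q/(πD²) = 4·0.547/(π·0.454²) = 3.379 m/s
Re = VD/ν = 3.379·0.454/1.49×10^-6 = 1.03×10^6 → turbulent
ε/D = 0.14/454 = 3.08×10^-4
Haaland: f = 0.01566
h_f = f(L/D)V²/(2g) = 0.01566·(739/0.454)·3.379²/(2·9.81) = 14.83 m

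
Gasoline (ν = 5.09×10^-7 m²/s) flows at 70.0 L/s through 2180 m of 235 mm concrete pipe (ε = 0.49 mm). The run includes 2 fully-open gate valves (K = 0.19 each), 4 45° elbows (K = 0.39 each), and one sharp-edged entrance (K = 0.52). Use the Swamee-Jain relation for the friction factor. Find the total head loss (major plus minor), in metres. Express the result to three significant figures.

V = 4Q/(πD²) = 1.614 m/s; V²/2g = 0.1328 m
Re = 7.45×10^5, ε/D = 0.00209 → f = 0.02401 (Swamee-Jain)
Major: h_f = f(L/D)·V²/2g = 0.02401·9277·0.1328 = 29.57 m
Minor: ΣK = 2.46; h_m = ΣK·V²/2g = 0.3266 m
Total H_L = 29.57 + 0.3266 = 29.90 m

H_L ≈ 29.9 m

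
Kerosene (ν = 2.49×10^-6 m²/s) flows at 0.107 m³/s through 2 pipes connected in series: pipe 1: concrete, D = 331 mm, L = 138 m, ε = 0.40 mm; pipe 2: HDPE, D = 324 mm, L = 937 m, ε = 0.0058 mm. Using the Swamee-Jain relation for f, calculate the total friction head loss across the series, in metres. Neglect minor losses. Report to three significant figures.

Pipe 1: V = 1.243 m/s, Re = 1.65×10^5, ε/D = 0.00121, f = 0.02222, h_1 = f(L/D)V²/2g = 0.7300 m
Pipe 2: V = 1.298 m/s, Re = 1.69×10^5, ε/D = 1.79×10^-5, f = 0.01621, h_2 = f(L/D)V²/2g = 4.023 m
Series → Q common, losses add: H = Σh = 4.753 m

H ≈ 4.75 m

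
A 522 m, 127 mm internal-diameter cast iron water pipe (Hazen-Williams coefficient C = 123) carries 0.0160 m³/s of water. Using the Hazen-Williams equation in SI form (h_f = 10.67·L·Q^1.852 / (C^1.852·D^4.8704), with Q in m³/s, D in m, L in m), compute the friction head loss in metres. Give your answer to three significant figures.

h_f ≈ 8.21 m

h_f = 10.67·522·0.0160^1.852 / (123^1.852·0.127^4.8704) = 8.207 m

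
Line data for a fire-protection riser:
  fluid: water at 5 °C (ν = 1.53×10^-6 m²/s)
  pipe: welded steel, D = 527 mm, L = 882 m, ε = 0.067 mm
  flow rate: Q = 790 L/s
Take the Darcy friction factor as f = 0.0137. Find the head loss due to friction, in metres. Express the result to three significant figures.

h_f ≈ 15.3 m

V = 4Q/(πD²) = 4·0.790/(π·0.527²) = 3.622 m/s
h_f = f(L/D)V²/(2g) = 0.01370·(882/0.527)·3.622²/(2·9.81) = 15.33 m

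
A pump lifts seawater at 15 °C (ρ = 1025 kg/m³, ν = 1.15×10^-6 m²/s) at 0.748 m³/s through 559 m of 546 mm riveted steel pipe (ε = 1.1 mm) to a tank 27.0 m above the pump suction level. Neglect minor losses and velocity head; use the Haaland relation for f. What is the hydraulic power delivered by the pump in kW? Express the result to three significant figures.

V = 4Q/(πD²) = 3.195 m/s; Re = 1.52×10^6; ε/D = 0.00201; f = 0.02362
h_f = f(L/D)V²/2g = 12.58 m
Total head H = z + h_f = 27.0 + 12.58 = 39.58 m
P_hyd = ρgQH = 1025·9.81·0.748·39.58 = 297.7 kW

P_hyd ≈ 298 kW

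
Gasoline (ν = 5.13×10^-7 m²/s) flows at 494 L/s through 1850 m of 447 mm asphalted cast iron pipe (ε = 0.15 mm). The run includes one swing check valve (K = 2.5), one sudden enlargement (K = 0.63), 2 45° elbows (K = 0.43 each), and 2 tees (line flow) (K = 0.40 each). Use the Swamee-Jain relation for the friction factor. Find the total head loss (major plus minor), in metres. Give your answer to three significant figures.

V = 4Q/(πD²) = 3.148 m/s; V²/2g = 0.5051 m
Re = 2.74×10^6, ε/D = 3.36×10^-4 → f = 0.01562 (Swamee-Jain)
Major: h_f = f(L/D)·V²/2g = 0.01562·4139·0.5051 = 32.65 m
Minor: ΣK = 4.79; h_m = ΣK·V²/2g = 2.419 m
Total H_L = 32.65 + 2.419 = 35.07 m

H_L ≈ 35.1 m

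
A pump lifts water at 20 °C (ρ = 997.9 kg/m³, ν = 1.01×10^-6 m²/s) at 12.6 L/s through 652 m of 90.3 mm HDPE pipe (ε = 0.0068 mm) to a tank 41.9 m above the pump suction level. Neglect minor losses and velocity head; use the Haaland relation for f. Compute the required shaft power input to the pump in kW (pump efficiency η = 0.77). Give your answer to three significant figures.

P_shaft ≈ 10.4 kW

V = 4Q/(πD²) = 1.967 m/s; Re = 1.76×10^5; ε/D = 7.53×10^-5; f = 0.01637
h_f = f(L/D)V²/2g = 23.31 m
Total head H = z + h_f = 41.9 + 23.31 = 65.21 m
P_hyd = ρgQH = 997.9·9.81·0.0126·65.21 = 8.044 kW
P_shaft = P_hyd/η = 8.044/0.77 = 10.45 kW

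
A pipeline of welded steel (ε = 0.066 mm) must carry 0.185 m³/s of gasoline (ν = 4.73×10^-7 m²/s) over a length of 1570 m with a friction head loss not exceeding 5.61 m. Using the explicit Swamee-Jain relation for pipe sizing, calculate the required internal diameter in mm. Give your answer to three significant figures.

Swamee-Jain (Type III): D = 0.66·[ε^1.25·(LQ²/(gh_f))^4.75 + ν·Q^9.4·(L/(gh_f))^5.2]^0.04
LQ²/(gh_f) = 0.9764; L/(gh_f) = 28.53
Term 1 = ε^1.25·(…)^4.75 = 5.31×10^-6; Term 2 = ν·Q^9.4·(…)^5.2 = 2.26×10^-6
D = 0.66·(5.31×10^-6 + 2.26×10^-6)^0.04 = 0.4118 m = 412 mm
Check: V = 1.39 m/s, Re = 1.21×10^6, f = 0.01415, h_f = 5.30 m ≈ 5.61 m ✓

D ≈ 412 mm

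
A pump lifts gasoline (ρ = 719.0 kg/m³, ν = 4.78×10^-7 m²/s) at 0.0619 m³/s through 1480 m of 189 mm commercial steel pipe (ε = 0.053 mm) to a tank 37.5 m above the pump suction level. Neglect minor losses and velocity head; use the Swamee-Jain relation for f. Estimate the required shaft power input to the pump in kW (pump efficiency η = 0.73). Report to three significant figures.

P_shaft ≈ 40.6 kW

V = 4Q/(πD²) = 2.206 m/s; Re = 8.72×10^5; ε/D = 2.80×10^-4; f = 0.01568
h_f = f(L/D)V²/2g = 30.46 m
Total head H = z + h_f = 37.5 + 30.46 = 67.96 m
P_hyd = ρgQH = 719.0·9.81·0.0619·67.96 = 29.67 kW
P_shaft = P_hyd/η = 29.67/0.73 = 40.65 kW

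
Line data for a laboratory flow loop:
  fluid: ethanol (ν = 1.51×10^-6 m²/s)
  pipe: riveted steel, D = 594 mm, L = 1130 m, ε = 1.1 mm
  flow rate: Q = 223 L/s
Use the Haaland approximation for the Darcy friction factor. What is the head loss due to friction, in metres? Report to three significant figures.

V = 4Q/(πD²) = 4·0.223/(π·0.594²) = 0.8047 m/s
Re = VD/ν = 0.8047·0.594/1.51×10^-6 = 3.17×10^5 → turbulent
ε/D = 1.1/594 = 0.00185
Haaland: f = 0.02353
h_f = f(L/D)V²/(2g) = 0.02353·(1130/0.594)·0.8047²/(2·9.81) = 1.477 m

h_f ≈ 1.48 m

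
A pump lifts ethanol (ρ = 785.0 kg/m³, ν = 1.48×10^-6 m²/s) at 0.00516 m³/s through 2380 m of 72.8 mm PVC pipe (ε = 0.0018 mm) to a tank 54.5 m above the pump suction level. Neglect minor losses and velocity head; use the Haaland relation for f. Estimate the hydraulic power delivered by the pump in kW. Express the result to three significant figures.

V = 4Q/(πD²) = 1.240 m/s; Re = 6.10×10^4; ε/D = 2.47×10^-5; f = 0.01989
h_f = f(L/D)V²/2g = 50.92 m
Total head H = z + h_f = 54.5 + 50.92 = 105.4 m
P_hyd = ρgQH = 785.0·9.81·0.00516·105.4 = 4.189 kW

P_hyd ≈ 4.19 kW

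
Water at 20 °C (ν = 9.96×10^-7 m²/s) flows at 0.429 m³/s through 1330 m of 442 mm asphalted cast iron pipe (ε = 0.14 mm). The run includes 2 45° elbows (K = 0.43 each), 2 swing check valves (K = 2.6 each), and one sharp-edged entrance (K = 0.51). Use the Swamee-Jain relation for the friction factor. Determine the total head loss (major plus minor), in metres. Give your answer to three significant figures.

H_L ≈ 21.5 m

V = 4Q/(πD²) = 2.796 m/s; V²/2g = 0.3984 m
Re = 1.24×10^6, ε/D = 3.17×10^-4 → f = 0.01577 (Swamee-Jain)
Major: h_f = f(L/D)·V²/2g = 0.01577·3009·0.3984 = 18.91 m
Minor: ΣK = 6.57; h_m = ΣK·V²/2g = 2.618 m
Total H_L = 18.91 + 2.618 = 21.53 m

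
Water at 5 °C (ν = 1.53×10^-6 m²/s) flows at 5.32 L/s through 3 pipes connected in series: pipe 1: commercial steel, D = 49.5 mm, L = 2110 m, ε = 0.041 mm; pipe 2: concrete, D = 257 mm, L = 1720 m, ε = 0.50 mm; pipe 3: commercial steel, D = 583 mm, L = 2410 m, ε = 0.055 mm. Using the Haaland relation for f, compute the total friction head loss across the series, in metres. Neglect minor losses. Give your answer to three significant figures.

H ≈ 359 m

Pipe 1: V = 2.764 m/s, Re = 8.94×10^4, ε/D = 8.28×10^-4, f = 0.02160, h_1 = f(L/D)V²/2g = 358.7 m
Pipe 2: V = 0.1026 m/s, Re = 1.72×10^4, ε/D = 0.00195, f = 0.03012, h_2 = f(L/D)V²/2g = 0.1081 m
Pipe 3: V = 0.01993 m/s, Re = 7590, ε/D = 9.43×10^-5, f = 0.03344, h_3 = f(L/D)V²/2g = 0.002799 m
Series → Q common, losses add: H = Σh = 358.8 m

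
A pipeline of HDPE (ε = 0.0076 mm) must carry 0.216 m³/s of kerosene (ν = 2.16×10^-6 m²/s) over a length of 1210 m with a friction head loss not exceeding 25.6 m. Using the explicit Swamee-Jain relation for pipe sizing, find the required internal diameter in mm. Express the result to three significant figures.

Swamee-Jain (Type III): D = 0.66·[ε^1.25·(LQ²/(gh_f))^4.75 + ν·Q^9.4·(L/(gh_f))^5.2]^0.04
LQ²/(gh_f) = 0.2248; L/(gh_f) = 4.818
Term 1 = ε^1.25·(…)^4.75 = 3.33×10^-10; Term 2 = ν·Q^9.4·(…)^5.2 = 4.26×10^-9
D = 0.66·(3.33×10^-10 + 4.26×10^-9)^0.04 = 0.3062 m = 306 mm
Check: V = 2.93 m/s, Re = 4.16×10^5, f = 0.01388, h_f = 24.1 m ≈ 25.6 m ✓

D ≈ 306 mm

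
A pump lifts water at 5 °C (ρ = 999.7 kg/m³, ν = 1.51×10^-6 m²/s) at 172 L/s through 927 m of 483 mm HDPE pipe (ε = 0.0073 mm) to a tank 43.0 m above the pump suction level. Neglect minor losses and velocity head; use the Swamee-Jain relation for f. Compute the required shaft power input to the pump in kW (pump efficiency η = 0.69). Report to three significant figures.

V = 4Q/(πD²) = 0.9387 m/s; Re = 3.00×10^5; ε/D = 1.51×10^-5; f = 0.01455
h_f = f(L/D)V²/2g = 1.254 m
Total head H = z + h_f = 43.0 + 1.254 = 44.25 m
P_hyd = ρgQH = 999.7·9.81·0.172·44.25 = 74.65 kW
P_shaft = P_hyd/η = 74.65/0.69 = 108.2 kW

P_shaft ≈ 108 kW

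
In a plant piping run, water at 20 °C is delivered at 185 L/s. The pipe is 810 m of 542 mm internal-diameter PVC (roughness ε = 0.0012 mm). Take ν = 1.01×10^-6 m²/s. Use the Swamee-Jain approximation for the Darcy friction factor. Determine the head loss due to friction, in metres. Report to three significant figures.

V = 4Q/(πD²) = 4·0.185/(π·0.542²) = 0.8018 m/s
Re = VD/ν = 0.8018·0.542/1.01×10^-6 = 4.30×10^5 → turbulent
ε/D = 0.0012/542 = 2.21×10^-6
Swamee-Jain: f = 0.01348
h_f = f(L/D)V²/(2g) = 0.01348·(810/0.542)·0.8018²/(2·9.81) = 0.6603 m

h_f ≈ 0.660 m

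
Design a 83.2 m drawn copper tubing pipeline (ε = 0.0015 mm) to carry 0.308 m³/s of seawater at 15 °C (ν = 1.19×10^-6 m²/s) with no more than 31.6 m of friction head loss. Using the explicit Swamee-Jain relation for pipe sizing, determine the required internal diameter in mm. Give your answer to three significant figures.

Swamee-Jain (Type III): D = 0.66·[ε^1.25·(LQ²/(gh_f))^4.75 + ν·Q^9.4·(L/(gh_f))^5.2]^0.04
LQ²/(gh_f) = 0.02546; L/(gh_f) = 0.2684
Term 1 = ε^1.25·(…)^4.75 = 1.41×10^-15; Term 2 = ν·Q^9.4·(…)^5.2 = 1.98×10^-14
D = 0.66·(1.41×10^-15 + 1.98×10^-14)^0.04 = 0.1873 m = 187 mm
Check: V = 11.2 m/s, Re = 1.76×10^6, f = 0.01086, h_f = 30.7 m ≈ 31.6 m ✓

D ≈ 187 mm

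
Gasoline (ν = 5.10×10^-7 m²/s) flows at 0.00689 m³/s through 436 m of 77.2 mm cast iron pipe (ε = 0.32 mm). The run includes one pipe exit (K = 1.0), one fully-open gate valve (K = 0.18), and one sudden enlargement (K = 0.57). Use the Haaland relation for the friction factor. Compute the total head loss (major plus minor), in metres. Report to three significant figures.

H_L ≈ 18.4 m

V = 4Q/(πD²) = 1.472 m/s; V²/2g = 0.1104 m
Re = 2.23×10^5, ε/D = 0.00415 → f = 0.02921 (Haaland)
Major: h_f = f(L/D)·V²/2g = 0.02921·5648·0.1104 = 18.22 m
Minor: ΣK = 1.75; h_m = ΣK·V²/2g = 0.1933 m
Total H_L = 18.22 + 0.1933 = 18.41 m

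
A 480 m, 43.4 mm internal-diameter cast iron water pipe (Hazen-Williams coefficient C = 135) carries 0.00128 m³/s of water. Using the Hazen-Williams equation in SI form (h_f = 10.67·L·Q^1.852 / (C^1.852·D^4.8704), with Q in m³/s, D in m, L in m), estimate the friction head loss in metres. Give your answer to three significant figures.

h_f = 10.67·480·0.00128^1.852 / (135^1.852·0.0434^4.8704) = 11.03 m

h_f ≈ 11.0 m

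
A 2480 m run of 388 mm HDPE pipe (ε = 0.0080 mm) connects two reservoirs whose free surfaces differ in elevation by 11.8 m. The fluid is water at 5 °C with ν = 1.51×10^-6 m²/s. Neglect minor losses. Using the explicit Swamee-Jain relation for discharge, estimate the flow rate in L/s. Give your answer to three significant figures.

Swamee-Jain (Type II): Q = -0.965·√(gD⁵h_f/L)·ln[ε/(3.7D) + √(3.17ν²L/(gD³h_f))]
√(gD⁵h_f/L) = √(9.81·0.388⁵·11.8/2480) = 0.02026
ε/(3.7D) = 5.57×10^-6; √(3.17ν²L/(gD³h_f)) = 5.15×10^-5
Q = -0.965·0.02026·ln(5.706×10^-5) = 0.1910 m³/s
Check: V = 1.62 m/s, Re = 4.15×10^5, f = 0.01383, h_f = 11.8 m ≈ 11.8 m ✓

Q ≈ 191 L/s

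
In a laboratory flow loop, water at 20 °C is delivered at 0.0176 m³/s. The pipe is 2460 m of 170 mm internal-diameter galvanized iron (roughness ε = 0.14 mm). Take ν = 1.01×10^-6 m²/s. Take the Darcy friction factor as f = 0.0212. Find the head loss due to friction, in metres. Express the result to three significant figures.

h_f ≈ 9.40 m

V = 4Q/(πD²) = 4·0.0176/(π·0.170²) = 0.7754 m/s
h_f = f(L/D)V²/(2g) = 0.02120·(2460/0.170)·0.7754²/(2·9.81) = 9.401 m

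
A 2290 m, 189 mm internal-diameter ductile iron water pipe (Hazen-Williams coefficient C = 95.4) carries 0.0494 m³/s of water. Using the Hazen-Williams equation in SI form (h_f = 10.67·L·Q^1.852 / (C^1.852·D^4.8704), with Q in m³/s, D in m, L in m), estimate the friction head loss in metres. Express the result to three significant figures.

h_f = 10.67·2290·0.0494^1.852 / (95.4^1.852·0.189^4.8704) = 67.08 m

h_f ≈ 67.1 m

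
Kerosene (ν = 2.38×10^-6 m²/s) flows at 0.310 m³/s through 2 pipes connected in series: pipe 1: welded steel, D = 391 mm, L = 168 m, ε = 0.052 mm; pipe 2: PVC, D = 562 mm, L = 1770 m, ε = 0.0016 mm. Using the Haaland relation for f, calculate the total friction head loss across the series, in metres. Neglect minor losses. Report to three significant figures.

H ≈ 5.78 m

Pipe 1: V = 2.582 m/s, Re = 4.24×10^5, ε/D = 1.33×10^-4, f = 0.01488, h_1 = f(L/D)V²/2g = 2.172 m
Pipe 2: V = 1.250 m/s, Re = 2.95×10^5, ε/D = 2.85×10^-6, f = 0.01441, h_2 = f(L/D)V²/2g = 3.612 m
Series → Q common, losses add: H = Σh = 5.785 m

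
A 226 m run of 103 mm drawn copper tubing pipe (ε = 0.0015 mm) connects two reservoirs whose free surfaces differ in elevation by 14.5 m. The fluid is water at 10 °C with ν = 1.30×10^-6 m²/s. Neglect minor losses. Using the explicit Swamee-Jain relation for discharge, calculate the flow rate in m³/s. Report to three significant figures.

Q ≈ 0.0242 m³/s

Swamee-Jain (Type II): Q = -0.965·√(gD⁵h_f/L)·ln[ε/(3.7D) + √(3.17ν²L/(gD³h_f))]
√(gD⁵h_f/L) = √(9.81·0.103⁵·14.5/226) = 0.002701
ε/(3.7D) = 3.94×10^-6; √(3.17ν²L/(gD³h_f)) = 8.83×10^-5
Q = -0.965·0.002701·ln(9.219×10^-5) = 0.02422 m³/s
Check: V = 2.91 m/s, Re = 2.30×10^5, f = 0.01526, h_f = 14.4 m ≈ 14.5 m ✓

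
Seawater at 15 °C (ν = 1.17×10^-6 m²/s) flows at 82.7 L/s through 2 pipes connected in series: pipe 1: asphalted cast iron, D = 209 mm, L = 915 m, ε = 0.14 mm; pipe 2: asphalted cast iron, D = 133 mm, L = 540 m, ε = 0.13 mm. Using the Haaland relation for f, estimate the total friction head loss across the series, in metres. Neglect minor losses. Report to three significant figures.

Pipe 1: V = 2.411 m/s, Re = 4.31×10^5, ε/D = 6.70×10^-4, f = 0.01868, h_1 = f(L/D)V²/2g = 24.22 m
Pipe 2: V = 5.953 m/s, Re = 6.77×10^5, ε/D = 9.77×10^-4, f = 0.01996, h_2 = f(L/D)V²/2g = 146.4 m
Series → Q common, losses add: H = Σh = 170.6 m

H ≈ 171 m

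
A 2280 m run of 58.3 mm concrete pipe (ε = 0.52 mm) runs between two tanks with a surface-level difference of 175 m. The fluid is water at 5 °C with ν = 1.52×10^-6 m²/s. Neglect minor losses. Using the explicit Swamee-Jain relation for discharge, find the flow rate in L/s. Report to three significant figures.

Q ≈ 4.08 L/s

Swamee-Jain (Type II): Q = -0.965·√(gD⁵h_f/L)·ln[ε/(3.7D) + √(3.17ν²L/(gD³h_f))]
√(gD⁵h_f/L) = √(9.81·0.0583⁵·175/2280) = 7.121×10^-4
ε/(3.7D) = 0.00241; √(3.17ν²L/(gD³h_f)) = 2.22×10^-4
Q = -0.965·7.121×10^-4·ln(0.002632) = 0.004082 m³/s
Check: V = 1.53 m/s, Re = 5.86×10^4, f = 0.03791, h_f = 177 m ≈ 175 m ✓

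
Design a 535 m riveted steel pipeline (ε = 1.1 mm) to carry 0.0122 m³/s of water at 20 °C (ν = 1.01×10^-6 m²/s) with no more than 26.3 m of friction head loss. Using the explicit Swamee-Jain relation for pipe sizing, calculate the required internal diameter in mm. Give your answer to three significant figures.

D ≈ 101 mm

Swamee-Jain (Type III): D = 0.66·[ε^1.25·(LQ²/(gh_f))^4.75 + ν·Q^9.4·(L/(gh_f))^5.2]^0.04
LQ²/(gh_f) = 3.086×10^-4; L/(gh_f) = 2.074
Term 1 = ε^1.25·(…)^4.75 = 4.23×10^-21; Term 2 = ν·Q^9.4·(…)^5.2 = 4.60×10^-23
D = 0.66·(4.23×10^-21 + 4.60×10^-23)^0.04 = 0.1011 m = 101 mm
Check: V = 1.52 m/s, Re = 1.52×10^5, f = 0.03957, h_f = 24.6 m ≈ 26.3 m ✓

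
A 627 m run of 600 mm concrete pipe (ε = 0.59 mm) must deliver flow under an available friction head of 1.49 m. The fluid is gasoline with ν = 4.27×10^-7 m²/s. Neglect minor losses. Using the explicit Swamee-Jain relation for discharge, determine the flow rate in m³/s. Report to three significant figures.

Q ≈ 0.337 m³/s

Swamee-Jain (Type II): Q = -0.965·√(gD⁵h_f/L)·ln[ε/(3.7D) + √(3.17ν²L/(gD³h_f))]
√(gD⁵h_f/L) = √(9.81·0.600⁵·1.49/627) = 0.04258
ε/(3.7D) = 2.66×10^-4; √(3.17ν²L/(gD³h_f)) = 1.07×10^-5
Q = -0.965·0.04258·ln(2.765×10^-4) = 0.3366 m³/s
Check: V = 1.19 m/s, Re = 1.67×10^6, f = 0.01981, h_f = 1.50 m ≈ 1.49 m ✓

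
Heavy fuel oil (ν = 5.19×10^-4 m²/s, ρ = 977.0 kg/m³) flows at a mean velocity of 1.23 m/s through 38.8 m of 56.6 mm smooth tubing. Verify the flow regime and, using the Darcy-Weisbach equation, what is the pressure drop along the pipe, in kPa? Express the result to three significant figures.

Δp ≈ 242 kPa

Re = VD/ν = 1.23·0.05660/5.19×10^-4 = 134 → laminar (Re < 2300)
f = 64/Re = 0.4771
h_f = f(L/D)V²/(2g) = 0.4771·(38.8/0.05660)·1.23²/(2·9.81) = 25.22 m
Δp = ρg·h_f = 977.0·9.81·25.22 = 241.7 kPa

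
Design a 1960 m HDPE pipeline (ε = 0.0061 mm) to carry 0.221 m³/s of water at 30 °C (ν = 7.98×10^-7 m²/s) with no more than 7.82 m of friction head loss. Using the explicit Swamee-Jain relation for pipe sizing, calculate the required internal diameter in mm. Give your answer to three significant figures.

Swamee-Jain (Type III): D = 0.66·[ε^1.25·(LQ²/(gh_f))^4.75 + ν·Q^9.4·(L/(gh_f))^5.2]^0.04
LQ²/(gh_f) = 1.248; L/(gh_f) = 25.55
Term 1 = ε^1.25·(…)^4.75 = 8.68×10^-7; Term 2 = ν·Q^9.4·(…)^5.2 = 1.14×10^-5
D = 0.66·(8.68×10^-7 + 1.14×10^-5)^0.04 = 0.4199 m = 420 mm
Check: V = 1.60 m/s, Re = 8.40×10^5, f = 0.01227, h_f = 7.44 m ≈ 7.82 m ✓

D ≈ 420 mm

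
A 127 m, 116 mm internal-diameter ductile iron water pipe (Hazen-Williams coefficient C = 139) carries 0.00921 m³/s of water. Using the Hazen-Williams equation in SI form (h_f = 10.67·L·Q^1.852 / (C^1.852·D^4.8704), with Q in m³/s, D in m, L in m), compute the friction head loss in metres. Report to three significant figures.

h_f = 10.67·127·0.00921^1.852 / (139^1.852·0.116^4.8704) = 0.8900 m

h_f ≈ 0.890 m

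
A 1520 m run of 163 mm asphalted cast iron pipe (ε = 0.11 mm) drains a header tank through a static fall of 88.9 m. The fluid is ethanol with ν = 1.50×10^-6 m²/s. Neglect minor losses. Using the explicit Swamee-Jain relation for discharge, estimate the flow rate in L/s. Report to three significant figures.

Swamee-Jain (Type II): Q = -0.965·√(gD⁵h_f/L)·ln[ε/(3.7D) + √(3.17ν²L/(gD³h_f))]
√(gD⁵h_f/L) = √(9.81·0.163⁵·88.9/1520) = 0.008125
ε/(3.7D) = 1.82×10^-4; √(3.17ν²L/(gD³h_f)) = 5.36×10^-5
Q = -0.965·0.008125·ln(2.360×10^-4) = 0.06548 m³/s
Check: V = 3.14 m/s, Re = 3.41×10^5, f = 0.01913, h_f = 89.5 m ≈ 88.9 m ✓

Q ≈ 65.5 L/s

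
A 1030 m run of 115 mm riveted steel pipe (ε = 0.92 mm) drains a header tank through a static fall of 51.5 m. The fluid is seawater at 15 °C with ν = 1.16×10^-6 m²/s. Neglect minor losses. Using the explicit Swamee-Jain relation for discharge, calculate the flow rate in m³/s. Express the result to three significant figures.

Swamee-Jain (Type II): Q = -0.965·√(gD⁵h_f/L)·ln[ε/(3.7D) + √(3.17ν²L/(gD³h_f))]
√(gD⁵h_f/L) = √(9.81·0.115⁵·51.5/1030) = 0.003141
ε/(3.7D) = 0.00216; √(3.17ν²L/(gD³h_f)) = 7.56×10^-5
Q = -0.965·0.003141·ln(0.002238) = 0.01850 m³/s
Check: V = 1.78 m/s, Re = 1.77×10^5, f = 0.03577, h_f = 51.8 m ≈ 51.5 m ✓

Q ≈ 0.0185 m³/s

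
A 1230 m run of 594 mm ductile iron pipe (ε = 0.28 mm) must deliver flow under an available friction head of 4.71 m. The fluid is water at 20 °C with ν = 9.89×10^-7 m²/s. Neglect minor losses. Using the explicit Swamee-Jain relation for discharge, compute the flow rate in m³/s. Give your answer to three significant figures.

Swamee-Jain (Type II): Q = -0.965·√(gD⁵h_f/L)·ln[ε/(3.7D) + √(3.17ν²L/(gD³h_f))]
√(gD⁵h_f/L) = √(9.81·0.594⁵·4.71/1230) = 0.05271
ε/(3.7D) = 1.27×10^-4; √(3.17ν²L/(gD³h_f)) = 1.98×10^-5
Q = -0.965·0.05271·ln(1.472×10^-4) = 0.4488 m³/s
Check: V = 1.62 m/s, Re = 9.73×10^5, f = 0.01712, h_f = 4.74 m ≈ 4.71 m ✓

Q ≈ 0.449 m³/s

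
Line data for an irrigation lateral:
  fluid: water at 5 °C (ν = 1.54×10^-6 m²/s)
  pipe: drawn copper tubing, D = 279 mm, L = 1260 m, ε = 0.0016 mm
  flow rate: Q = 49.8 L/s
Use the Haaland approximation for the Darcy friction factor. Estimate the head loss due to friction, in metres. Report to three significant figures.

h_f ≈ 2.52 m

V = 4Q/(πD²) = 4·0.0498/(π·0.279²) = 0.8146 m/s
Re = VD/ν = 0.8146·0.279/1.54×10^-6 = 1.48×10^5 → turbulent
ε/D = 0.0016/279 = 5.73×10^-6
Haaland: f = 0.01649
h_f = f(L/D)V²/(2g) = 0.01649·(1260/0.279)·0.8146²/(2·9.81) = 2.518 m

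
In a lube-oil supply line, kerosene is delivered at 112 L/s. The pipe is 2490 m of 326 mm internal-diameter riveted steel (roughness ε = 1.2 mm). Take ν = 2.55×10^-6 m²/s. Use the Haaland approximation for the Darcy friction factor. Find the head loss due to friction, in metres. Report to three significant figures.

h_f ≈ 19.9 m

V = 4Q/(πD²) = 4·0.112/(π·0.326²) = 1.342 m/s
Re = VD/ν = 1.342·0.326/2.55×10^-6 = 1.72×10^5 → turbulent
ε/D = 1.2/326 = 0.00368
Haaland: f = 0.02840
h_f = f(L/D)V²/(2g) = 0.02840·(2490/0.326)·1.342²/(2·9.81) = 19.91 m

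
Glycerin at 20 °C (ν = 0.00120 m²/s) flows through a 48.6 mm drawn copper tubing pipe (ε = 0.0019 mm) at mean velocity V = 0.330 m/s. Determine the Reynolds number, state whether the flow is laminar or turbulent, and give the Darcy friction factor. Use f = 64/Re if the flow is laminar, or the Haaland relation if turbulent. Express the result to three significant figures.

Re = VD/ν = 0.3300·0.0486/0.00120 = 13.4
Re < 2300 → laminar → f = 64/Re = 4.789

Re ≈ 13.4; laminar; f = 64/Re ≈ 4.79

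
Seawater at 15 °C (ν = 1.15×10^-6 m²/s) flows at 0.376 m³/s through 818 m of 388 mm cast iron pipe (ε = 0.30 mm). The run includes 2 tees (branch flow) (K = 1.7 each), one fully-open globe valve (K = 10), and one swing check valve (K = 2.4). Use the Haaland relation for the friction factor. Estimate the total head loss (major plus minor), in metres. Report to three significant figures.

V = 4Q/(πD²) = 3.180 m/s; V²/2g = 0.5154 m
Re = 1.07×10^6, ε/D = 7.73×10^-4 → f = 0.01880 (Haaland)
Major: h_f = f(L/D)·V²/2g = 0.01880·2108·0.5154 = 20.43 m
Minor: ΣK = 15.8; h_m = ΣK·V²/2g = 8.144 m
Total H_L = 20.43 + 8.144 = 28.57 m

H_L ≈ 28.6 m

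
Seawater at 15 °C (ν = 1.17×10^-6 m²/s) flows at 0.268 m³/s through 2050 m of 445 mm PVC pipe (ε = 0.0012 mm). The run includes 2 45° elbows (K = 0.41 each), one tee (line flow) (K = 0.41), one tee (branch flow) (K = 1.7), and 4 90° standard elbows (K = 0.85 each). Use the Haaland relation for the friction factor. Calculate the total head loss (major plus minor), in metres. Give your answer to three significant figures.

V = 4Q/(πD²) = 1.723 m/s; V²/2g = 0.1513 m
Re = 6.55×10^5, ε/D = 2.70×10^-6 → f = 0.01249 (Haaland)
Major: h_f = f(L/D)·V²/2g = 0.01249·4607·0.1513 = 8.707 m
Minor: ΣK = 6.33; h_m = ΣK·V²/2g = 0.9580 m
Total H_L = 8.707 + 0.9580 = 9.665 m

H_L ≈ 9.66 m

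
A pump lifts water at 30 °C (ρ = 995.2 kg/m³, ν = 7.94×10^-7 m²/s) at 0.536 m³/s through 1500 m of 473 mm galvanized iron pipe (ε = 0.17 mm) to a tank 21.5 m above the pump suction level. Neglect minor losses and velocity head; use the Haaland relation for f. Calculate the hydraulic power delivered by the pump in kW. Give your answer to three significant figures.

V = 4Q/(πD²) = 3.050 m/s; Re = 1.82×10^6; ε/D = 3.59×10^-4; f = 0.01587
h_f = f(L/D)V²/2g = 23.87 m
Total head H = z + h_f = 21.5 + 23.87 = 45.37 m
P_hyd = ρgQH = 995.2·9.81·0.536·45.37 = 237.4 kW

P_hyd ≈ 237 kW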